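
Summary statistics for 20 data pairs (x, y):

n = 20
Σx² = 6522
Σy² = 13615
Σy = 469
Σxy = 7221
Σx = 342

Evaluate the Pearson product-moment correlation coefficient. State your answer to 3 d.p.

-0.602

r = (nΣxy − ΣxΣy) / √[(nΣx² − (Σx)²)(nΣy² − (Σy)²)]
Numerator: 20×7221 − 342×469 = -15978
Denominator: √[(130440 − 116964)(272300 − 219961)] = √[13476 × 52339] = 26557.8682
r = -15978 / 26557.8682 ≈ -0.602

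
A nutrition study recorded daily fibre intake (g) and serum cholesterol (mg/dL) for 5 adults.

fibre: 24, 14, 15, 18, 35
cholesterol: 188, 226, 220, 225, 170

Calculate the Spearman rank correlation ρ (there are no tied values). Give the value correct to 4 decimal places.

-0.9000

Rank fibre: 4, 1, 2, 3, 5
Rank cholesterol: 2, 5, 3, 4, 1
d = rank(fibre) − rank(cholesterol): 2, -4, -1, -1, 4; Σd² = 38
ρ = 1 − 6Σd² / [n(n²−1)] = 1 − 6×38 / (5×24) = 1 − 228/120 ≈ -0.9000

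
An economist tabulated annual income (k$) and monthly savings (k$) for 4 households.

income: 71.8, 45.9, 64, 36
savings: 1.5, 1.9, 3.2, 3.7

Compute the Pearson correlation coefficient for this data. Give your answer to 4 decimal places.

n = 4, Σx = 217.7, Σy = 10.3, Σx² = 12654.05, Σy² = 29.79, Σxy = 532.91
nΣxy − ΣxΣy = 2131.64 − 2242.31 = -110.67
nΣx² − (Σx)² = 50616.2 − 47393.29 = 3222.91; nΣy² − (Σy)² = 119.16 − 106.09 = 13.07
r = -110.67 / √(3222.91 × 13.07) = -110.67 / 205.2399 ≈ -0.5392

-0.5392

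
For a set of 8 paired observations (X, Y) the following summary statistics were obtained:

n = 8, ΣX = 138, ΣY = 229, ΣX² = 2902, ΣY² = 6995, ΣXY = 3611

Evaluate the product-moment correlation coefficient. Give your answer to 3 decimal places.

-0.708

r = (nΣXY − ΣXΣY) / √[(nΣX² − (ΣX)²)(nΣY² − (ΣY)²)]
Numerator: 8×3611 − 138×229 = -2714
Denominator: √[(23216 − 19044)(55960 − 52441)] = √[4172 × 3519] = 3831.6143
r = -2714 / 3831.6143 ≈ -0.708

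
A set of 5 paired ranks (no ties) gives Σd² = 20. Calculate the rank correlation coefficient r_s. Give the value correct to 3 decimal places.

ρ = 1 − 6Σd² / [n(n²−1)] = 1 − 6×20 / (5×24)
  = 1 − 120/120 = 1 − 1.0000 ≈ 0.000

0.000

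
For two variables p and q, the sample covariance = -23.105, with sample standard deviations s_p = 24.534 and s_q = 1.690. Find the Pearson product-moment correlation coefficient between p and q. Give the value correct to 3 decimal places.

r = Cov(p,q) / (s_p · s_q) = -23.105 / (24.534 × 1.690)
  = -23.105 / 41.4625 ≈ -0.557

-0.557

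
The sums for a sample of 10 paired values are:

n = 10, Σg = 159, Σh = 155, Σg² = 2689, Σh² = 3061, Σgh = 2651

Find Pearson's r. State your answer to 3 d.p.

0.573

r = (nΣgh − ΣgΣh) / √[(nΣg² − (Σg)²)(nΣh² − (Σh)²)]
Numerator: 10×2651 − 159×155 = 1865
Denominator: √[(26890 − 25281)(30610 − 24025)] = √[1609 × 6585] = 3255.0369
r = 1865 / 3255.0369 ≈ 0.573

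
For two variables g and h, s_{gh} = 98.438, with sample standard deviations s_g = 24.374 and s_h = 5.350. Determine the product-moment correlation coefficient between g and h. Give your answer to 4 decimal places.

0.7549

r = Cov(g,h) / (s_g · s_h) = 98.438 / (24.374 × 5.350)
  = 98.438 / 130.4009 ≈ 0.7549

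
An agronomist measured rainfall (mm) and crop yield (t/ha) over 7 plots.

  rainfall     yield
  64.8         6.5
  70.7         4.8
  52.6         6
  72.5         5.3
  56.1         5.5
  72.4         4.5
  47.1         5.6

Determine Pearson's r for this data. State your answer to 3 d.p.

n = 7, Σx = 436.2, Σy = 38.2, Σx² = 27827.92, Σy² = 211.24, Σxy = 2358.52
nΣxy − ΣxΣy = 16509.64 − 16662.84 = -153.2
nΣx² − (Σx)² = 194795.44 − 190270.44 = 4525; nΣy² − (Σy)² = 1478.68 − 1459.24 = 19.44
r = -153.2 / √(4525 × 19.44) = -153.2 / 296.5906 ≈ -0.517

-0.517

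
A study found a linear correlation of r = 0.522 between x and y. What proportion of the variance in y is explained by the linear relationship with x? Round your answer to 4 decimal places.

0.2725

r² = (0.522)² = 0.2725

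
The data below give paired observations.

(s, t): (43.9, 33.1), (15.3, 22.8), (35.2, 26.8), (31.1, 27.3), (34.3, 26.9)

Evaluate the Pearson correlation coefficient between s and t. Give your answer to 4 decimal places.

n = 5, Σs = 159.8, Σt = 136.9, Σs² = 5544.04, Σt² = 3802.59, Σst = 4516.99
nΣst − ΣsΣt = 22584.95 − 21876.62 = 708.33
nΣs² − (Σs)² = 27720.2 − 25536.04 = 2184.16; nΣt² − (Σt)² = 19012.95 − 18741.61 = 271.34
r = 708.33 / √(2184.16 × 271.34) = 708.33 / 769.8376 ≈ 0.9201

0.9201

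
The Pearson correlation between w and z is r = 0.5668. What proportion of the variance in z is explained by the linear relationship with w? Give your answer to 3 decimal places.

r² = (0.5668)² = 0.321

0.321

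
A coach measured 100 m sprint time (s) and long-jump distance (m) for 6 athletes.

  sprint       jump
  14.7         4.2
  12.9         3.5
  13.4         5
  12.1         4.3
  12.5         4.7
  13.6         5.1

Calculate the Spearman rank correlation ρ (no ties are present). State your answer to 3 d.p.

0.143

Rank sprint: 6, 3, 4, 1, 2, 5
Rank jump: 2, 1, 5, 3, 4, 6
d = rank(sprint) − rank(jump): 4, 2, -1, -2, -2, -1; Σd² = 30
ρ = 1 − 6Σd² / [n(n²−1)] = 1 − 6×30 / (6×35) = 1 − 180/210 ≈ 0.143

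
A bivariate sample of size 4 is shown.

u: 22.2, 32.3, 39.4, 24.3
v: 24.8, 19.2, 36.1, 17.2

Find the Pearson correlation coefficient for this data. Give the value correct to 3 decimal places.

0.677

n = 4, Σu = 118.2, Σv = 97.3, Σu² = 3678.98, Σv² = 2582.73, Σuv = 3011.02
nΣuv − ΣuΣv = 12044.08 − 11500.86 = 543.22
nΣu² − (Σu)² = 14715.92 − 13971.24 = 744.68; nΣv² − (Σv)² = 10330.92 − 9467.29 = 863.63
r = 543.22 / √(744.68 × 863.63) = 543.22 / 801.9526 ≈ 0.677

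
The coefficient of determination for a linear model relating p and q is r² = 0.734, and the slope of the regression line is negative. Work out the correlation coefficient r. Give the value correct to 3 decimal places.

-0.857

|r| = √0.734 = 0.857
The association is negative, so r = −0.857.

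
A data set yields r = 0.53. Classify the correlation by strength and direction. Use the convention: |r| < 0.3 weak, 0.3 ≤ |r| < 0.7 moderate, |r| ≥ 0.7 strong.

r = 0.53 > 0 so the relationship is positive.
|r| = 0.53, which falls in the moderate range.

moderate positive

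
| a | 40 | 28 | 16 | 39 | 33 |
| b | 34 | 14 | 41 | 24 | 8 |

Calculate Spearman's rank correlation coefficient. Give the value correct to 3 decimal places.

Rank a: 5, 2, 1, 4, 3
Rank b: 4, 2, 5, 3, 1
d = rank(a) − rank(b): 1, 0, -4, 1, 2; Σd² = 22
ρ = 1 − 6Σd² / [n(n²−1)] = 1 − 6×22 / (5×24) = 1 − 132/120 ≈ -0.100

-0.100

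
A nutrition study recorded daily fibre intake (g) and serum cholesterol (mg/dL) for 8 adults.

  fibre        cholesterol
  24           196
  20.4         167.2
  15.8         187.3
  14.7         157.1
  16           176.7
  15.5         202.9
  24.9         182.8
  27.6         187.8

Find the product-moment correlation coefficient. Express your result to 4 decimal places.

n = 8, Σx = 158.9, Σy = 1457.8, Σx² = 3335.91, Σy² = 267209.52, Σxy = 29090.74
nΣxy − ΣxΣy = 232725.92 − 231644.42 = 1081.5
nΣx² − (Σx)² = 26687.28 − 25249.21 = 1438.07; nΣy² − (Σy)² = 2137676.16 − 2125180.84 = 12495.32
r = 1081.5 / √(1438.07 × 12495.32) = 1081.5 / 4239.0028 ≈ 0.2551

0.2551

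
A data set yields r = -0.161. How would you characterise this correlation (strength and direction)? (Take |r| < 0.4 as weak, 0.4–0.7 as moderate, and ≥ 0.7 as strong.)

weak negative

r = -0.161 < 0 so the relationship is negative.
|r| = 0.161, which falls in the weak range.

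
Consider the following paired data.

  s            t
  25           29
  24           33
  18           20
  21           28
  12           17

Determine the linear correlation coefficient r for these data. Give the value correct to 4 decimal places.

0.9240

n = 5, Σs = 100, Σt = 127, Σs² = 2110, Σt² = 3403, Σst = 2669
nΣst − ΣsΣt = 13345 − 12700 = 645
nΣs² − (Σs)² = 10550 − 10000 = 550; nΣt² − (Σt)² = 17015 − 16129 = 886
r = 645 / √(550 × 886) = 645 / 698.0688 ≈ 0.9240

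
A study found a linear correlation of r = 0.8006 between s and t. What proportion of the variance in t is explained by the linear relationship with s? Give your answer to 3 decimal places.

0.641

r² = (0.8006)² = 0.641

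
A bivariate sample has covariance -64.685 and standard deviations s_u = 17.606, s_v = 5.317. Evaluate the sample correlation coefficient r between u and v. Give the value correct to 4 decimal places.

r = Cov(u,v) / (s_u · s_v) = -64.685 / (17.606 × 5.317)
  = -64.685 / 93.6111 ≈ -0.6910

-0.6910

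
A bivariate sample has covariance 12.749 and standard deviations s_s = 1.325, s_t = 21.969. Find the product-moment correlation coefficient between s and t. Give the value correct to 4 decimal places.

0.4380

r = Cov(s,t) / (s_s · s_t) = 12.749 / (1.325 × 21.969)
  = 12.749 / 29.1089 ≈ 0.4380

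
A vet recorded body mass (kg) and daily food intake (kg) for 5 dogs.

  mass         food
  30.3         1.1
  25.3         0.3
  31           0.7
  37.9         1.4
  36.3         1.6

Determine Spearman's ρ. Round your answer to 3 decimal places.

Rank mass: 2, 1, 3, 5, 4
Rank food: 3, 1, 2, 4, 5
d = rank(mass) − rank(food): -1, 0, 1, 1, -1; Σd² = 4
ρ = 1 − 6Σd² / [n(n²−1)] = 1 − 6×4 / (5×24) = 1 − 24/120 ≈ 0.800

0.800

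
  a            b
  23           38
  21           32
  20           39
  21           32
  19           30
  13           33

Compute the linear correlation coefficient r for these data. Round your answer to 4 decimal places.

0.3032

n = 6, Σa = 117, Σb = 204, Σa² = 2341, Σb² = 7002, Σab = 3997
nΣab − ΣaΣb = 23982 − 23868 = 114
nΣa² − (Σa)² = 14046 − 13689 = 357; nΣb² − (Σb)² = 42012 − 41616 = 396
r = 114 / √(357 × 396) = 114 / 375.9947 ≈ 0.3032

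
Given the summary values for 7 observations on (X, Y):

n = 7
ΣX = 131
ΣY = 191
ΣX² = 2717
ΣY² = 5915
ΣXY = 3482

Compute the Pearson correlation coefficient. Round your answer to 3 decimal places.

r = (nΣXY − ΣXΣY) / √[(nΣX² − (ΣX)²)(nΣY² − (ΣY)²)]
Numerator: 7×3482 − 131×191 = -647
Denominator: √[(19019 − 17161)(41405 − 36481)] = √[1858 × 4924] = 3024.6970
r = -647 / 3024.6970 ≈ -0.214

-0.214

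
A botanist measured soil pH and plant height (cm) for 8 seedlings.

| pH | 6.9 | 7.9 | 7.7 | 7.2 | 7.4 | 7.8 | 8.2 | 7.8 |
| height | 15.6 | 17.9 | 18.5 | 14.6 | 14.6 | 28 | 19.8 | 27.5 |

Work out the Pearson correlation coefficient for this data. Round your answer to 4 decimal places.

0.5421

n = 8, Σx = 60.9, Σy = 156.5, Σx² = 464.83, Σy² = 3264.63, Σxy = 1199.92
nΣxy − ΣxΣy = 9599.36 − 9530.85 = 68.51
nΣx² − (Σx)² = 3718.64 − 3708.81 = 9.83; nΣy² − (Σy)² = 26117.04 − 24492.25 = 1624.79
r = 68.51 / √(9.83 × 1624.79) = 68.51 / 126.3791 ≈ 0.5421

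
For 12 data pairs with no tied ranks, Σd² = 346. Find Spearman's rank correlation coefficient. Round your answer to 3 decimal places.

-0.210

ρ = 1 − 6Σd² / [n(n²−1)] = 1 − 6×346 / (12×143)
  = 1 − 2076/1716 = 1 − 1.2098 ≈ -0.210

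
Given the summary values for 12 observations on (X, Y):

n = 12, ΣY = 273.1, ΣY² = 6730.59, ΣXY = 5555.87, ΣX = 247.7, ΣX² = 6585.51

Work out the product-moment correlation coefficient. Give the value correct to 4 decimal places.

r = (nΣXY − ΣXΣY) / √[(nΣX² − (ΣX)²)(nΣY² − (ΣY)²)]
Numerator: 12×5555.87 − 247.7×273.1 = -976.43
Denominator: √[(79026.12 − 61355.29)(80767.08 − 74583.61)] = √[17670.83 × 6183.47] = 10453.0879
r = -976.43 / 10453.0879 ≈ -0.0934

-0.0934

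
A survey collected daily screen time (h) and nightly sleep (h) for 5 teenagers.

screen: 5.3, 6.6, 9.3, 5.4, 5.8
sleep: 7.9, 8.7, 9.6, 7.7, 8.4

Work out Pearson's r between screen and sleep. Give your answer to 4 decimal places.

0.9581

n = 5, Σx = 32.4, Σy = 42.3, Σx² = 220.94, Σy² = 360.11, Σxy = 278.87
nΣxy − ΣxΣy = 1394.35 − 1370.52 = 23.83
nΣx² − (Σx)² = 1104.7 − 1049.76 = 54.94; nΣy² − (Σy)² = 1800.55 − 1789.29 = 11.26
r = 23.83 / √(54.94 × 11.26) = 23.83 / 24.8722 ≈ 0.9581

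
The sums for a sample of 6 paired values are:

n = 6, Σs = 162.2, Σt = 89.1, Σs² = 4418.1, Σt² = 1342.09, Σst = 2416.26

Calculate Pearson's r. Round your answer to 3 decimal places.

0.302

r = (nΣst − ΣsΣt) / √[(nΣs² − (Σs)²)(nΣt² − (Σt)²)]
Numerator: 6×2416.26 − 162.2×89.1 = 45.54
Denominator: √[(26508.6 − 26308.84)(8052.54 − 7938.81)] = √[199.76 × 113.73] = 150.7273
r = 45.54 / 150.7273 ≈ 0.302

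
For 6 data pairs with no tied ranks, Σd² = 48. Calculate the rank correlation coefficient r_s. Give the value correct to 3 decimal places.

ρ = 1 − 6Σd² / [n(n²−1)] = 1 − 6×48 / (6×35)
  = 1 − 288/210 = 1 − 1.3714 ≈ -0.371

-0.371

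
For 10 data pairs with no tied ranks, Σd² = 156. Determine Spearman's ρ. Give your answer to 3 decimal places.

ρ = 1 − 6Σd² / [n(n²−1)] = 1 − 6×156 / (10×99)
  = 1 − 936/990 = 1 − 0.9455 ≈ 0.055

0.055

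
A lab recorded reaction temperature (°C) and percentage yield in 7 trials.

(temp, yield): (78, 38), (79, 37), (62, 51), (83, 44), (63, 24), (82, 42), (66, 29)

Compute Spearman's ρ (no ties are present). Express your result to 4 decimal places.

Rank temp: 4, 5, 1, 7, 2, 6, 3
Rank yield: 4, 3, 7, 6, 1, 5, 2
d = rank(temp) − rank(yield): 0, 2, -6, 1, 1, 1, 1; Σd² = 44
ρ = 1 − 6Σd² / [n(n²−1)] = 1 − 6×44 / (7×48) = 1 − 264/336 ≈ 0.2143

0.2143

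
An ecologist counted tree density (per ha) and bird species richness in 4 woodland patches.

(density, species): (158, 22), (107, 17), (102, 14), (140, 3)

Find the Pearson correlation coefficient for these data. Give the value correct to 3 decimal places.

0.070

n = 4, Σx = 507, Σy = 56, Σx² = 66417, Σy² = 978, Σxy = 7143
nΣxy − ΣxΣy = 28572 − 28392 = 180
nΣx² − (Σx)² = 265668 − 257049 = 8619; nΣy² − (Σy)² = 3912 − 3136 = 776
r = 180 / √(8619 × 776) = 180 / 2586.1833 ≈ 0.070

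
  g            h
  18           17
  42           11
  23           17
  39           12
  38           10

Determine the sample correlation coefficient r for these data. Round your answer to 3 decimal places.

n = 5, Σg = 160, Σh = 67, Σg² = 5582, Σh² = 943, Σgh = 2007
nΣgh − ΣgΣh = 10035 − 10720 = -685
nΣg² − (Σg)² = 27910 − 25600 = 2310; nΣh² − (Σh)² = 4715 − 4489 = 226
r = -685 / √(2310 × 226) = -685 / 722.5372 ≈ -0.948

-0.948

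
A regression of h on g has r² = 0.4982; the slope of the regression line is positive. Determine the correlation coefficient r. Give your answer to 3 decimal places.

|r| = √0.4982 = 0.706
The association is positive, so r = 0.706.

0.706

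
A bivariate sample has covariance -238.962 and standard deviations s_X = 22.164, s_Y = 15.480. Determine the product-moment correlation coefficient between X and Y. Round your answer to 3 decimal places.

r = Cov(X,Y) / (s_X · s_Y) = -238.962 / (22.164 × 15.480)
  = -238.962 / 343.0987 ≈ -0.696

-0.696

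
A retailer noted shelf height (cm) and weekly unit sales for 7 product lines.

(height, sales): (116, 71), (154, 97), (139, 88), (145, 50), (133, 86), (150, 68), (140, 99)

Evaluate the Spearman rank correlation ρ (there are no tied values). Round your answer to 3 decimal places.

0.036

Rank height: 1, 7, 3, 5, 2, 6, 4
Rank sales: 3, 6, 5, 1, 4, 2, 7
d = rank(height) − rank(sales): -2, 1, -2, 4, -2, 4, -3; Σd² = 54
ρ = 1 − 6Σd² / [n(n²−1)] = 1 − 6×54 / (7×48) = 1 − 324/336 ≈ 0.036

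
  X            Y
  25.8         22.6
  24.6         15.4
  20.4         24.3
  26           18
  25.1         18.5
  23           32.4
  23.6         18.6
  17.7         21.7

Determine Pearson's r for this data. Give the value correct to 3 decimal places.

n = 8, ΣX = 186.2, ΣY = 171.5, ΣX² = 4392.22, ΣY² = 3871.27, ΣXY = 3958.24
nΣXY − ΣXΣY = 31665.92 − 31933.3 = -267.38
nΣX² − (ΣX)² = 35137.76 − 34670.44 = 467.32; nΣY² − (ΣY)² = 30970.16 − 29412.25 = 1557.91
r = -267.38 / √(467.32 × 1557.91) = -267.38 / 853.2541 ≈ -0.313

-0.313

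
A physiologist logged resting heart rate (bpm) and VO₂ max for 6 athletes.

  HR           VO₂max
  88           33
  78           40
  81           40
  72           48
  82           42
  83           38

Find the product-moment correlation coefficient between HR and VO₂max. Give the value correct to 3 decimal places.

-0.932

n = 6, Σx = 484, Σy = 241, Σx² = 39186, Σy² = 9801, Σxy = 19318
nΣxy − ΣxΣy = 115908 − 116644 = -736
nΣx² − (Σx)² = 235116 − 234256 = 860; nΣy² − (Σy)² = 58806 − 58081 = 725
r = -736 / √(860 × 725) = -736 / 789.6202 ≈ -0.932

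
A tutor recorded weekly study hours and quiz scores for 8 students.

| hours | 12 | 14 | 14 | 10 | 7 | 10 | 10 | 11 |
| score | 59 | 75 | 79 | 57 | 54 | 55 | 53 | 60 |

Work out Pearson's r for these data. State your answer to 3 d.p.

0.866

n = 8, Σx = 88, Σy = 492, Σx² = 1006, Σy² = 30946, Σxy = 5552
nΣxy − ΣxΣy = 44416 − 43296 = 1120
nΣx² − (Σx)² = 8048 − 7744 = 304; nΣy² − (Σy)² = 247568 − 242064 = 5504
r = 1120 / √(304 × 5504) = 1120 / 1293.5285 ≈ 0.866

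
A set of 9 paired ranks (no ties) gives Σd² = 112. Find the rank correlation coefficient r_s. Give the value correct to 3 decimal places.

0.067

ρ = 1 − 6Σd² / [n(n²−1)] = 1 − 6×112 / (9×80)
  = 1 − 672/720 = 1 − 0.9333 ≈ 0.067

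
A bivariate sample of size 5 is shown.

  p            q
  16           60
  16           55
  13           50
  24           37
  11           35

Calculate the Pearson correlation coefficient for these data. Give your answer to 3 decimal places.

-0.133

n = 5, Σp = 80, Σq = 237, Σp² = 1378, Σq² = 11719, Σpq = 3763
nΣpq − ΣpΣq = 18815 − 18960 = -145
nΣp² − (Σp)² = 6890 − 6400 = 490; nΣq² − (Σq)² = 58595 − 56169 = 2426
r = -145 / √(490 × 2426) = -145 / 1090.2935 ≈ -0.133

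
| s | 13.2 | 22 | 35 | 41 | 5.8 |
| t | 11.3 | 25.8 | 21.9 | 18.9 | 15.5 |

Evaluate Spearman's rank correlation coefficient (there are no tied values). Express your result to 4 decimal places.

Rank s: 2, 3, 4, 5, 1
Rank t: 1, 5, 4, 3, 2
d = rank(s) − rank(t): 1, -2, 0, 2, -1; Σd² = 10
ρ = 1 − 6Σd² / [n(n²−1)] = 1 − 6×10 / (5×24) = 1 − 60/120 ≈ 0.5000

0.5000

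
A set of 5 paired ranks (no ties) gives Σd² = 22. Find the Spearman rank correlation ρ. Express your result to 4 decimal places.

ρ = 1 − 6Σd² / [n(n²−1)] = 1 − 6×22 / (5×24)
  = 1 − 132/120 = 1 − 1.10000 ≈ -0.1000

-0.1000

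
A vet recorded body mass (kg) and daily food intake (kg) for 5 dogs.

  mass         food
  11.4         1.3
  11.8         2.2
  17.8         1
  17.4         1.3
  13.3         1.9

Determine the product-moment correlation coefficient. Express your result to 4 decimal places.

-0.6538

n = 5, Σx = 71.7, Σy = 7.7, Σx² = 1065.69, Σy² = 12.83, Σxy = 106.47
nΣxy − ΣxΣy = 532.35 − 552.09 = -19.74
nΣx² − (Σx)² = 5328.45 − 5140.89 = 187.56; nΣy² − (Σy)² = 64.15 − 59.29 = 4.86
r = -19.74 / √(187.56 × 4.86) = -19.74 / 30.1917 ≈ -0.6538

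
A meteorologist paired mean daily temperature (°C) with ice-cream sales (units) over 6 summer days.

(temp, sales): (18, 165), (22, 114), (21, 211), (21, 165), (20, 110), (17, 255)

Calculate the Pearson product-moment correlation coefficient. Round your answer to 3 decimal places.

-0.590

n = 6, Σx = 119, Σy = 1020, Σx² = 2379, Σy² = 189092, Σxy = 19909
nΣxy − ΣxΣy = 119454 − 121380 = -1926
nΣx² − (Σx)² = 14274 − 14161 = 113; nΣy² − (Σy)² = 1134552 − 1040400 = 94152
r = -1926 / √(113 × 94152) = -1926 / 3261.7750 ≈ -0.590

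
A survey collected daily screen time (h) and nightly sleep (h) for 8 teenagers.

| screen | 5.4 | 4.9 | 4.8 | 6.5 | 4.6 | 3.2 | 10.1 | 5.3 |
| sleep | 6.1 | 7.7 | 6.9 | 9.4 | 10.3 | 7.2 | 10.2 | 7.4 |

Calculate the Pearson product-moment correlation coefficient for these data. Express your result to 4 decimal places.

n = 8, Σx = 44.8, Σy = 65.2, Σx² = 279.96, Σy² = 549.2, Σxy = 377.55
nΣxy − ΣxΣy = 3020.4 − 2920.96 = 99.44
nΣx² − (Σx)² = 2239.68 − 2007.04 = 232.64; nΣy² − (Σy)² = 4393.6 − 4251.04 = 142.56
r = 99.44 / √(232.64 × 142.56) = 99.44 / 182.1130 ≈ 0.5460

0.5460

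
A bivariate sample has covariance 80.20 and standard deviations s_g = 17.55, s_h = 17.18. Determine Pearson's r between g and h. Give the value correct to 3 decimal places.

r = Cov(g,h) / (s_g · s_h) = 80.20 / (17.55 × 17.18)
  = 80.20 / 301.5090 ≈ 0.266

0.266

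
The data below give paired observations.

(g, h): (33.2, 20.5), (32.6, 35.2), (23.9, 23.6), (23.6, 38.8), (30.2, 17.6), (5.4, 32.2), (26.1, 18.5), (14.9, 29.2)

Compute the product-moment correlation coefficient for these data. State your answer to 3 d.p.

n = 8, Σg = 189.9, Σh = 215.6, Σg² = 5137.59, Σh² = 6263.18, Σgh = 4931.17
nΣgh − ΣgΣh = 39449.36 − 40942.44 = -1493.08
nΣg² − (Σg)² = 41100.72 − 36062.01 = 5038.71; nΣh² − (Σh)² = 50105.44 − 46483.36 = 3622.08
r = -1493.08 / √(5038.71 × 3622.08) = -1493.08 / 4272.0734 ≈ -0.349

-0.349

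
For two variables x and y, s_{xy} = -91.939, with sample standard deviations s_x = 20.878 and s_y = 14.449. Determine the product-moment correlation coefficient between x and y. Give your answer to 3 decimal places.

-0.305

r = Cov(x,y) / (s_x · s_y) = -91.939 / (20.878 × 14.449)
  = -91.939 / 301.6662 ≈ -0.305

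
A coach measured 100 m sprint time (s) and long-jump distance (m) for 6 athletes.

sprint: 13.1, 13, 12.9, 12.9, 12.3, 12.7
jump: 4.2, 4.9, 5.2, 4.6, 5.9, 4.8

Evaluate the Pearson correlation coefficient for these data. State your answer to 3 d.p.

n = 6, Σx = 76.9, Σy = 29.6, Σx² = 986.01, Σy² = 147.7, Σxy = 378.67
nΣxy − ΣxΣy = 2272.02 − 2276.24 = -4.22
nΣx² − (Σx)² = 5916.06 − 5913.61 = 2.45; nΣy² − (Σy)² = 886.2 − 876.16 = 10.04
r = -4.22 / √(2.45 × 10.04) = -4.22 / 4.9596 ≈ -0.851

-0.851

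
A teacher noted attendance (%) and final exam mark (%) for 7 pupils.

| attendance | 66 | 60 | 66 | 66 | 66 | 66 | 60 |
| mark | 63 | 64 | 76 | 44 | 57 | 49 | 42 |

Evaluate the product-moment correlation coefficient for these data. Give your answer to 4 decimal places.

n = 7, Σx = 450, Σy = 395, Σx² = 28980, Σy² = 23191, Σxy = 25434
nΣxy − ΣxΣy = 178038 − 177750 = 288
nΣx² − (Σx)² = 202860 − 202500 = 360; nΣy² − (Σy)² = 162337 − 156025 = 6312
r = 288 / √(360 × 6312) = 288 / 1507.4216 ≈ 0.1911

0.1911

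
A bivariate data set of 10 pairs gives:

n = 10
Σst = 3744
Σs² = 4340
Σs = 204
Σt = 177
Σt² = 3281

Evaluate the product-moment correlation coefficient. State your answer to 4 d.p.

r = (nΣst − ΣsΣt) / √[(nΣs² − (Σs)²)(nΣt² − (Σt)²)]
Numerator: 10×3744 − 204×177 = 1332
Denominator: √[(43400 − 41616)(32810 − 31329)] = √[1784 × 1481] = 1625.4550
r = 1332 / 1625.4550 ≈ 0.8195

0.8195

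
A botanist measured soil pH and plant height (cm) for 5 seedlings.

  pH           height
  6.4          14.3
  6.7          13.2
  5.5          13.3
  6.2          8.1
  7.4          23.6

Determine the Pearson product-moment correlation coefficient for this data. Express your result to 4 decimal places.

n = 5, Σx = 32.2, Σy = 72.5, Σx² = 209.3, Σy² = 1178.19, Σxy = 477.97
nΣxy − ΣxΣy = 2389.85 − 2334.5 = 55.35
nΣx² − (Σx)² = 1046.5 − 1036.84 = 9.66; nΣy² − (Σy)² = 5890.95 − 5256.25 = 634.7
r = 55.35 / √(9.66 × 634.7) = 55.35 / 78.3020 ≈ 0.7069

0.7069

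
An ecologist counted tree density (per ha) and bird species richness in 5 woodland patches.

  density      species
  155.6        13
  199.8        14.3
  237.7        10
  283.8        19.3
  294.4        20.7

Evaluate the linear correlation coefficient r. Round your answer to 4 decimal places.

0.6965

n = 5, Σx = 1171.3, Σy = 77.3, Σx² = 287846.49, Σy² = 1274.47, Σxy = 18828.36
nΣxy − ΣxΣy = 94141.8 − 90541.49 = 3600.31
nΣx² − (Σx)² = 1439232.45 − 1371943.69 = 67288.76; nΣy² − (Σy)² = 6372.35 − 5975.29 = 397.06
r = 3600.31 / √(67288.76 × 397.06) = 3600.31 / 5168.9143 ≈ 0.6965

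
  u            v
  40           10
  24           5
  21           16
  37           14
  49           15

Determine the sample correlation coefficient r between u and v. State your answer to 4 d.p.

0.2712

n = 5, Σu = 171, Σv = 60, Σu² = 6387, Σv² = 802, Σuv = 2109
nΣuv − ΣuΣv = 10545 − 10260 = 285
nΣu² − (Σu)² = 31935 − 29241 = 2694; nΣv² − (Σv)² = 4010 − 3600 = 410
r = 285 / √(2694 × 410) = 285 / 1050.9710 ≈ 0.2712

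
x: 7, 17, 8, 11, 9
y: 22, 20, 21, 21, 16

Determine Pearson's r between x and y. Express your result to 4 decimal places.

n = 5, Σx = 52, Σy = 100, Σx² = 604, Σy² = 2022, Σxy = 1037
nΣxy − ΣxΣy = 5185 − 5200 = -15
nΣx² − (Σx)² = 3020 − 2704 = 316; nΣy² − (Σy)² = 10110 − 10000 = 110
r = -15 / √(316 × 110) = -15 / 186.4403 ≈ -0.0805

-0.0805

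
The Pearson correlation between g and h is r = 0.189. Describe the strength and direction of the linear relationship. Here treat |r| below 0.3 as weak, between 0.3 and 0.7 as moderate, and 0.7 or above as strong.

r = 0.189 > 0 so the relationship is positive.
|r| = 0.189, which falls in the weak range.

weak positive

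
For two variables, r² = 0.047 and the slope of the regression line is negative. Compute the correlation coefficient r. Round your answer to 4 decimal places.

|r| = √0.047 = 0.2168
The association is negative, so r = −0.2168.

-0.2168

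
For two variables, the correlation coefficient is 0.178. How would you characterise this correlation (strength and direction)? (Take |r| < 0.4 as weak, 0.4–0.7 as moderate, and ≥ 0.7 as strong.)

weak positive

r = 0.178 > 0 so the relationship is positive.
|r| = 0.178, which falls in the weak range.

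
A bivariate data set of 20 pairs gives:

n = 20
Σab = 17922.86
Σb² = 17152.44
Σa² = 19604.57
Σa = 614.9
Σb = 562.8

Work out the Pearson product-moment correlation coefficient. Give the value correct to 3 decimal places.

r = (nΣab − ΣaΣb) / √[(nΣa² − (Σa)²)(nΣb² − (Σb)²)]
Numerator: 20×17922.86 − 614.9×562.8 = 12391.48
Denominator: √[(392091.4 − 378102.01)(343048.8 − 316743.84)] = √[13989.39 × 26304.96] = 19183.0744
r = 12391.48 / 19183.0744 ≈ 0.646

0.646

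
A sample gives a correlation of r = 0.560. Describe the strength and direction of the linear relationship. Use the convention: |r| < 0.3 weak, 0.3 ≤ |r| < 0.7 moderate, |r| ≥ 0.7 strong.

r = 0.560 > 0 so the relationship is positive.
|r| = 0.560, which falls in the moderate range.

moderate positive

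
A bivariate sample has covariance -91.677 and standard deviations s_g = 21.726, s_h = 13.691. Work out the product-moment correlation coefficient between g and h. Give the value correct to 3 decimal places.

r = Cov(g,h) / (s_g · s_h) = -91.677 / (21.726 × 13.691)
  = -91.677 / 297.4507 ≈ -0.308

-0.308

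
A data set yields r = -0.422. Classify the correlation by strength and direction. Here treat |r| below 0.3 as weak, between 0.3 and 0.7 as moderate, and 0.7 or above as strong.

moderate negative

r = -0.422 < 0 so the relationship is negative.
|r| = 0.422, which falls in the moderate range.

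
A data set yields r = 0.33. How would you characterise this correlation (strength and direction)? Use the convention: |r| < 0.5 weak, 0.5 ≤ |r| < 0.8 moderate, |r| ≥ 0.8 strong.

weak positive

r = 0.33 > 0 so the relationship is positive.
|r| = 0.33, which falls in the weak range.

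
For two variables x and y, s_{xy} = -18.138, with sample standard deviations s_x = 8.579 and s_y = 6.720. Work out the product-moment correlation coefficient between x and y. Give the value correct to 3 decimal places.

-0.315

r = Cov(x,y) / (s_x · s_y) = -18.138 / (8.579 × 6.720)
  = -18.138 / 57.6509 ≈ -0.315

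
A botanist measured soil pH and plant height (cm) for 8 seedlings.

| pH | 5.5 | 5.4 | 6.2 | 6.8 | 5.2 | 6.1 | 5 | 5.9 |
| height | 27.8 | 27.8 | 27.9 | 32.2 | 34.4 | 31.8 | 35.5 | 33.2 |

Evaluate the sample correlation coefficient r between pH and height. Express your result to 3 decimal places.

n = 8, Σx = 46.1, Σy = 250.6, Σx² = 268.15, Σy² = 7918.02, Σxy = 1441.2
nΣxy − ΣxΣy = 11529.6 − 11552.66 = -23.06
nΣx² − (Σx)² = 2145.2 − 2125.21 = 19.99; nΣy² − (Σy)² = 63344.16 − 62800.36 = 543.8
r = -23.06 / √(19.99 × 543.8) = -23.06 / 104.2620 ≈ -0.221

-0.221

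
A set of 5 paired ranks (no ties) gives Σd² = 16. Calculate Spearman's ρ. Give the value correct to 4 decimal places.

0.2000

ρ = 1 − 6Σd² / [n(n²−1)] = 1 − 6×16 / (5×24)
  = 1 − 96/120 = 1 − 0.80000 ≈ 0.2000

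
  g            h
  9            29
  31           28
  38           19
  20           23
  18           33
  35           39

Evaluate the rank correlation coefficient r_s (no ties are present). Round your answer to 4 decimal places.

Rank g: 1, 4, 6, 3, 2, 5
Rank h: 4, 3, 1, 2, 5, 6
d = rank(g) − rank(h): -3, 1, 5, 1, -3, -1; Σd² = 46
ρ = 1 − 6Σd² / [n(n²−1)] = 1 − 6×46 / (6×35) = 1 − 276/210 ≈ -0.3143

-0.3143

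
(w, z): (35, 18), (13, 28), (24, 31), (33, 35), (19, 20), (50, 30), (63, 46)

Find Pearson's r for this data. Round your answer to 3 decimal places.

n = 7, Σw = 237, Σz = 208, Σw² = 9889, Σz² = 6710, Σwz = 7671
nΣwz − ΣwΣz = 53697 − 49296 = 4401
nΣw² − (Σw)² = 69223 − 56169 = 13054; nΣz² − (Σz)² = 46970 − 43264 = 3706
r = 4401 / √(13054 × 3706) = 4401 / 6955.4384 ≈ 0.633

0.633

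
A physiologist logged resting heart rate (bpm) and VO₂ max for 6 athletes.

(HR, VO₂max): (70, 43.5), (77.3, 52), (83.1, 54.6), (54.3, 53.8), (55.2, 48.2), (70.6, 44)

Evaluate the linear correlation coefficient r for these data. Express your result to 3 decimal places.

0.113

n = 6, Σx = 410.5, Σy = 296.1, Σx² = 28760.79, Σy² = 14731.09, Σxy = 20290.24
nΣxy − ΣxΣy = 121741.44 − 121549.05 = 192.39
nΣx² − (Σx)² = 172564.74 − 168510.25 = 4054.49; nΣy² − (Σy)² = 88386.54 − 87675.21 = 711.33
r = 192.39 / √(4054.49 × 711.33) = 192.39 / 1698.2580 ≈ 0.113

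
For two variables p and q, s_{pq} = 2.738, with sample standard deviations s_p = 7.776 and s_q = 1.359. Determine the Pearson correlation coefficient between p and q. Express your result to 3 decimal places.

r = Cov(p,q) / (s_p · s_q) = 2.738 / (7.776 × 1.359)
  = 2.738 / 10.5676 ≈ 0.259

0.259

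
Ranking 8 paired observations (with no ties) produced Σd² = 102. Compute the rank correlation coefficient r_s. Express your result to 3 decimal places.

-0.214

ρ = 1 − 6Σd² / [n(n²−1)] = 1 − 6×102 / (8×63)
  = 1 − 612/504 = 1 − 1.2143 ≈ -0.214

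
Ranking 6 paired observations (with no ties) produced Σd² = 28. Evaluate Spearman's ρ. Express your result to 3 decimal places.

ρ = 1 − 6Σd² / [n(n²−1)] = 1 − 6×28 / (6×35)
  = 1 − 168/210 = 1 − 0.8000 ≈ 0.200

0.200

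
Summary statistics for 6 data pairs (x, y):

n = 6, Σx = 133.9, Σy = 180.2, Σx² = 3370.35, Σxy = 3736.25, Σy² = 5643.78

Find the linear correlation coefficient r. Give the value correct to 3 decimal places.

r = (nΣxy − ΣxΣy) / √[(nΣx² − (Σx)²)(nΣy² − (Σy)²)]
Numerator: 6×3736.25 − 133.9×180.2 = -1711.28
Denominator: √[(20222.1 − 17929.21)(33862.68 − 32472.04)] = √[2292.89 × 1390.64] = 1785.6608
r = -1711.28 / 1785.6608 ≈ -0.958

-0.958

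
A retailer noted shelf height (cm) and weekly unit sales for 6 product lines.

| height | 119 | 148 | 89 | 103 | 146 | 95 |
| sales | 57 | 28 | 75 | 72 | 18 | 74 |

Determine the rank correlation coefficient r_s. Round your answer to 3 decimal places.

-0.943

Rank height: 4, 6, 1, 3, 5, 2
Rank sales: 3, 2, 6, 4, 1, 5
d = rank(height) − rank(sales): 1, 4, -5, -1, 4, -3; Σd² = 68
ρ = 1 − 6Σd² / [n(n²−1)] = 1 − 6×68 / (6×35) = 1 − 408/210 ≈ -0.943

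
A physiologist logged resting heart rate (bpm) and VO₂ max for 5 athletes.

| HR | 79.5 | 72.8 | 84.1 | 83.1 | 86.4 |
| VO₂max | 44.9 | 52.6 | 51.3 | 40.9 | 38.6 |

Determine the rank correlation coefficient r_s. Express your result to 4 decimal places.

Rank HR: 2, 1, 4, 3, 5
Rank VO₂max: 3, 5, 4, 2, 1
d = rank(HR) − rank(VO₂max): -1, -4, 0, 1, 4; Σd² = 34
ρ = 1 − 6Σd² / [n(n²−1)] = 1 − 6×34 / (5×24) = 1 − 204/120 ≈ -0.7000

-0.7000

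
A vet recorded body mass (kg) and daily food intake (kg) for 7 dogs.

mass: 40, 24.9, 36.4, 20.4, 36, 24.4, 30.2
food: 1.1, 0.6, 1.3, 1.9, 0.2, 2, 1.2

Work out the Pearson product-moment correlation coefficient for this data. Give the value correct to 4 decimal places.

n = 7, Σx = 212.3, Σy = 8.3, Σx² = 6764.53, Σy² = 12.35, Σxy = 237.26
nΣxy − ΣxΣy = 1660.82 − 1762.09 = -101.27
nΣx² − (Σx)² = 47351.71 − 45071.29 = 2280.42; nΣy² − (Σy)² = 86.45 − 68.89 = 17.56
r = -101.27 / √(2280.42 × 17.56) = -101.27 / 200.1104 ≈ -0.5061

-0.5061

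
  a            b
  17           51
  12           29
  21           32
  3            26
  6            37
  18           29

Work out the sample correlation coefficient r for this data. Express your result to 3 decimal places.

n = 6, Σa = 77, Σb = 204, Σa² = 1243, Σb² = 7352, Σab = 2709
nΣab − ΣaΣb = 16254 − 15708 = 546
nΣa² − (Σa)² = 7458 − 5929 = 1529; nΣb² − (Σb)² = 44112 − 41616 = 2496
r = 546 / √(1529 × 2496) = 546 / 1953.5568 ≈ 0.279

0.279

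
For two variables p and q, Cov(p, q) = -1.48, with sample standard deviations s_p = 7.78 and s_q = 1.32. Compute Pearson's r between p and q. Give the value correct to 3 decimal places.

-0.144

r = Cov(p,q) / (s_p · s_q) = -1.48 / (7.78 × 1.32)
  = -1.48 / 10.2696 ≈ -0.144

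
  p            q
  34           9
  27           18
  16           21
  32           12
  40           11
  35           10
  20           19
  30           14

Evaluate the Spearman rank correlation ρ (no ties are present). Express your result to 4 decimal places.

-0.9048

Rank p: 6, 3, 1, 5, 8, 7, 2, 4
Rank q: 1, 6, 8, 4, 3, 2, 7, 5
d = rank(p) − rank(q): 5, -3, -7, 1, 5, 5, -5, -1; Σd² = 160
ρ = 1 − 6Σd² / [n(n²−1)] = 1 − 6×160 / (8×63) = 1 − 960/504 ≈ -0.9048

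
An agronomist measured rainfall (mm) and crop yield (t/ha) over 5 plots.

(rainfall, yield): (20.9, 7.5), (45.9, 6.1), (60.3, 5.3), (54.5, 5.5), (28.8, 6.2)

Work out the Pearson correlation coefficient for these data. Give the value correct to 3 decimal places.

-0.917

n = 5, Σx = 210.4, Σy = 30.6, Σx² = 9979.4, Σy² = 190.24, Σxy = 1234.64
nΣxy − ΣxΣy = 6173.2 − 6438.24 = -265.04
nΣx² − (Σx)² = 49897 − 44268.16 = 5628.84; nΣy² − (Σy)² = 951.2 − 936.36 = 14.84
r = -265.04 / √(5628.84 × 14.84) = -265.04 / 289.0190 ≈ -0.917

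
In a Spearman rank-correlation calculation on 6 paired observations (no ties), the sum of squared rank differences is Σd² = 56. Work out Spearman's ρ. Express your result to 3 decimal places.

ρ = 1 − 6Σd² / [n(n²−1)] = 1 − 6×56 / (6×35)
  = 1 − 336/210 = 1 − 1.6000 ≈ -0.600

-0.600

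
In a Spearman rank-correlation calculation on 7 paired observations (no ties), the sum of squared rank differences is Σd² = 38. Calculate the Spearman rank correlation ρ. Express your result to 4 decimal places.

0.3214

ρ = 1 − 6Σd² / [n(n²−1)] = 1 − 6×38 / (7×48)
  = 1 − 228/336 = 1 − 0.67857 ≈ 0.3214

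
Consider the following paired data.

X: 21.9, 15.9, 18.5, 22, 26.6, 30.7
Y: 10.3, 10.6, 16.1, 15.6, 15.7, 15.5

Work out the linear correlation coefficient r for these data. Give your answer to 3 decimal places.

0.474

n = 6, ΣX = 135.6, ΣY = 83.8, ΣX² = 3208.72, ΣY² = 1207.76, ΣXY = 1928.63
nΣXY − ΣXΣY = 11571.78 − 11363.28 = 208.5
nΣX² − (ΣX)² = 19252.32 − 18387.36 = 864.96; nΣY² − (ΣY)² = 7246.56 − 7022.44 = 224.12
r = 208.5 / √(864.96 × 224.12) = 208.5 / 440.2895 ≈ 0.474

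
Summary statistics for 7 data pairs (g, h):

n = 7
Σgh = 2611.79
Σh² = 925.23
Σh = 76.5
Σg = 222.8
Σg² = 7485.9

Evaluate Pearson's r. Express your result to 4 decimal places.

r = (nΣgh − ΣgΣh) / √[(nΣg² − (Σg)²)(nΣh² − (Σh)²)]
Numerator: 7×2611.79 − 222.8×76.5 = 1238.33
Denominator: √[(52401.3 − 49639.84)(6476.61 − 5852.25)] = √[2761.46 × 624.36] = 1313.0671
r = 1238.33 / 1313.0671 ≈ 0.9431

0.9431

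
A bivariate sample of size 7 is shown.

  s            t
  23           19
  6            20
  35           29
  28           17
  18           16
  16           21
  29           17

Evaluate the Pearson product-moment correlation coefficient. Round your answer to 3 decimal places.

0.340

n = 7, Σs = 155, Σt = 139, Σs² = 3995, Σt² = 2877, Σst = 3165
nΣst − ΣsΣt = 22155 − 21545 = 610
nΣs² − (Σs)² = 27965 − 24025 = 3940; nΣt² − (Σt)² = 20139 − 19321 = 818
r = 610 / √(3940 × 818) = 610 / 1795.2493 ≈ 0.340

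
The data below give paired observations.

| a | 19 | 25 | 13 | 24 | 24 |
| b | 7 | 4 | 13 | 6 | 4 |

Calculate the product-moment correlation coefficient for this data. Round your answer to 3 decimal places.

n = 5, Σa = 105, Σb = 34, Σa² = 2307, Σb² = 286, Σab = 642
nΣab − ΣaΣb = 3210 − 3570 = -360
nΣa² − (Σa)² = 11535 − 11025 = 510; nΣb² − (Σb)² = 1430 − 1156 = 274
r = -360 / √(510 × 274) = -360 / 373.8181 ≈ -0.963

-0.963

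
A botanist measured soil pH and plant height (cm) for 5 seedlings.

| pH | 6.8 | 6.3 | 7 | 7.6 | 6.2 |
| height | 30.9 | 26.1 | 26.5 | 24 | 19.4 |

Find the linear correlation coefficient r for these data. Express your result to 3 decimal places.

n = 5, Σx = 33.9, Σy = 126.9, Σx² = 231.13, Σy² = 3290.63, Σxy = 862.73
nΣxy − ΣxΣy = 4313.65 − 4301.91 = 11.74
nΣx² − (Σx)² = 1155.65 − 1149.21 = 6.44; nΣy² − (Σy)² = 16453.15 − 16103.61 = 349.54
r = 11.74 / √(6.44 × 349.54) = 11.74 / 47.4451 ≈ 0.247

0.247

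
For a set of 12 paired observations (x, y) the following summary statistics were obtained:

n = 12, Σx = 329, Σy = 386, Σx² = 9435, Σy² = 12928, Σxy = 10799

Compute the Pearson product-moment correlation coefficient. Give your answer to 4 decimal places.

0.4692

r = (nΣxy − ΣxΣy) / √[(nΣx² − (Σx)²)(nΣy² − (Σy)²)]
Numerator: 12×10799 − 329×386 = 2594
Denominator: √[(113220 − 108241)(155136 − 148996)] = √[4979 × 6140] = 5529.1102
r = 2594 / 5529.1102 ≈ 0.4692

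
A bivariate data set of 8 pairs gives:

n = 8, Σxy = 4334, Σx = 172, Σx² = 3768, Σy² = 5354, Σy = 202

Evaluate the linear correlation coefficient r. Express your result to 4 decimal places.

-0.0676

r = (nΣxy − ΣxΣy) / √[(nΣx² − (Σx)²)(nΣy² − (Σy)²)]
Numerator: 8×4334 − 172×202 = -72
Denominator: √[(30144 − 29584)(42832 − 40804)] = √[560 × 2028] = 1065.6829
r = -72 / 1065.6829 ≈ -0.0676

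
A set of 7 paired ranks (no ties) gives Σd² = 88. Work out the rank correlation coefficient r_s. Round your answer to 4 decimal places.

ρ = 1 − 6Σd² / [n(n²−1)] = 1 − 6×88 / (7×48)
  = 1 − 528/336 = 1 − 1.57143 ≈ -0.5714

-0.5714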